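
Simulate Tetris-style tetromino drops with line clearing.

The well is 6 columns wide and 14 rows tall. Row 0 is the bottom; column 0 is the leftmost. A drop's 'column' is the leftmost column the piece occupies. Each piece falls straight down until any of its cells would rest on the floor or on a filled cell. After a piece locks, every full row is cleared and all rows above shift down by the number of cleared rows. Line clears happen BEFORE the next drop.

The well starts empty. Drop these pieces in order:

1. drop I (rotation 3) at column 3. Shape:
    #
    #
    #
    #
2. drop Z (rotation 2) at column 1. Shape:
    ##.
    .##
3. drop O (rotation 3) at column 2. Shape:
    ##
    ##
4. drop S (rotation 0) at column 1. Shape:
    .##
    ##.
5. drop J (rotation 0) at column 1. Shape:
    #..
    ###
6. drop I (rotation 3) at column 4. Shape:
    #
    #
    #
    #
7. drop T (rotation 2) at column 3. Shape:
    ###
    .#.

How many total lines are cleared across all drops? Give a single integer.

Drop 1: I rot3 at col 3 lands with bottom-row=0; cleared 0 line(s) (total 0); column heights now [0 0 0 4 0 0], max=4
Drop 2: Z rot2 at col 1 lands with bottom-row=4; cleared 0 line(s) (total 0); column heights now [0 6 6 5 0 0], max=6
Drop 3: O rot3 at col 2 lands with bottom-row=6; cleared 0 line(s) (total 0); column heights now [0 6 8 8 0 0], max=8
Drop 4: S rot0 at col 1 lands with bottom-row=8; cleared 0 line(s) (total 0); column heights now [0 9 10 10 0 0], max=10
Drop 5: J rot0 at col 1 lands with bottom-row=10; cleared 0 line(s) (total 0); column heights now [0 12 11 11 0 0], max=12
Drop 6: I rot3 at col 4 lands with bottom-row=0; cleared 0 line(s) (total 0); column heights now [0 12 11 11 4 0], max=12
Drop 7: T rot2 at col 3 lands with bottom-row=10; cleared 0 line(s) (total 0); column heights now [0 12 11 12 12 12], max=12

Answer: 0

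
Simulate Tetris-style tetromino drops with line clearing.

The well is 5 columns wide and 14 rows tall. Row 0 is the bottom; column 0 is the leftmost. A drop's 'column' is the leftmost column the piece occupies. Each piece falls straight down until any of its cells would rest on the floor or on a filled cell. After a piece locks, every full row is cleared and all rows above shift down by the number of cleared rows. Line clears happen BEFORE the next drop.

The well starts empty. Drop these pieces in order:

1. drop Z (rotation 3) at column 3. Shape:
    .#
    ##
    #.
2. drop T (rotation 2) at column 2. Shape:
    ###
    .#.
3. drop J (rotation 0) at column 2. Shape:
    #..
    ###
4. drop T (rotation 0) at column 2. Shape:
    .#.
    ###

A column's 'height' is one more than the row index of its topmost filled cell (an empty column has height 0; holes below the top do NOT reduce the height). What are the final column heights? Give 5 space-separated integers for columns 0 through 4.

Answer: 0 0 7 8 7

Derivation:
Drop 1: Z rot3 at col 3 lands with bottom-row=0; cleared 0 line(s) (total 0); column heights now [0 0 0 2 3], max=3
Drop 2: T rot2 at col 2 lands with bottom-row=2; cleared 0 line(s) (total 0); column heights now [0 0 4 4 4], max=4
Drop 3: J rot0 at col 2 lands with bottom-row=4; cleared 0 line(s) (total 0); column heights now [0 0 6 5 5], max=6
Drop 4: T rot0 at col 2 lands with bottom-row=6; cleared 0 line(s) (total 0); column heights now [0 0 7 8 7], max=8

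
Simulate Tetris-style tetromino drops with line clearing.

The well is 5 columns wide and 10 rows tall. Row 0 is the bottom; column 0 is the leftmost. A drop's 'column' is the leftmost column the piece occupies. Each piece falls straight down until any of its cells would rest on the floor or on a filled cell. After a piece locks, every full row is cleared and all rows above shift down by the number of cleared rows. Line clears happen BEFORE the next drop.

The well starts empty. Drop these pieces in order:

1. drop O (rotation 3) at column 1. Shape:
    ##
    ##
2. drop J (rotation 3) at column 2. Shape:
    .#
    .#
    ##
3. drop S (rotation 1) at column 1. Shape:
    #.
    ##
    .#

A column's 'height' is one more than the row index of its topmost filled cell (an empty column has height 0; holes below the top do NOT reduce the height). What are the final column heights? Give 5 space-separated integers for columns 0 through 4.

Drop 1: O rot3 at col 1 lands with bottom-row=0; cleared 0 line(s) (total 0); column heights now [0 2 2 0 0], max=2
Drop 2: J rot3 at col 2 lands with bottom-row=2; cleared 0 line(s) (total 0); column heights now [0 2 3 5 0], max=5
Drop 3: S rot1 at col 1 lands with bottom-row=3; cleared 0 line(s) (total 0); column heights now [0 6 5 5 0], max=6

Answer: 0 6 5 5 0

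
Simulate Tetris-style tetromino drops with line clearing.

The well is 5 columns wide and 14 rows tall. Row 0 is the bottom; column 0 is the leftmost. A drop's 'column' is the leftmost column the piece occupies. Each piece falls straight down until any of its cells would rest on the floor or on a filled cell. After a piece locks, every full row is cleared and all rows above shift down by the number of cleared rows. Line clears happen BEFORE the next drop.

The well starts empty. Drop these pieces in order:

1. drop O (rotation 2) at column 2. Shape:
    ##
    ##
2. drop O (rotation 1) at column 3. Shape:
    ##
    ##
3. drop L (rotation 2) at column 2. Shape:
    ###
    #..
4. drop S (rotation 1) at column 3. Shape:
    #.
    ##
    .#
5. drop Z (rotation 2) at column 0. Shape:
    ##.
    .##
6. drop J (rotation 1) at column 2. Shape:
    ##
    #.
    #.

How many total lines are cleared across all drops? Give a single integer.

Answer: 1

Derivation:
Drop 1: O rot2 at col 2 lands with bottom-row=0; cleared 0 line(s) (total 0); column heights now [0 0 2 2 0], max=2
Drop 2: O rot1 at col 3 lands with bottom-row=2; cleared 0 line(s) (total 0); column heights now [0 0 2 4 4], max=4
Drop 3: L rot2 at col 2 lands with bottom-row=3; cleared 0 line(s) (total 0); column heights now [0 0 5 5 5], max=5
Drop 4: S rot1 at col 3 lands with bottom-row=5; cleared 0 line(s) (total 0); column heights now [0 0 5 8 7], max=8
Drop 5: Z rot2 at col 0 lands with bottom-row=5; cleared 0 line(s) (total 0); column heights now [7 7 6 8 7], max=8
Drop 6: J rot1 at col 2 lands with bottom-row=6; cleared 1 line(s) (total 1); column heights now [0 6 8 8 6], max=8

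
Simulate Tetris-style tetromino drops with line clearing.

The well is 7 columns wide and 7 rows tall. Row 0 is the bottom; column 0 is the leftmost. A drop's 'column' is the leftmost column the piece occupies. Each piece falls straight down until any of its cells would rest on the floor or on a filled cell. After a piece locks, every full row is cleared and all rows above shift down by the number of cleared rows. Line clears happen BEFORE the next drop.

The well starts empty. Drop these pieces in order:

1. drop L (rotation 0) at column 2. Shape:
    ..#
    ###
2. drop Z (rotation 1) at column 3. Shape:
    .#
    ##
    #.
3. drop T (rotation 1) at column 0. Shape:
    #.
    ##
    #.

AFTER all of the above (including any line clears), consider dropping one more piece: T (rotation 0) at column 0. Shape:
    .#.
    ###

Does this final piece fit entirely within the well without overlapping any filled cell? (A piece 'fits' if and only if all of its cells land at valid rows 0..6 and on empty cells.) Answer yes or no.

Drop 1: L rot0 at col 2 lands with bottom-row=0; cleared 0 line(s) (total 0); column heights now [0 0 1 1 2 0 0], max=2
Drop 2: Z rot1 at col 3 lands with bottom-row=1; cleared 0 line(s) (total 0); column heights now [0 0 1 3 4 0 0], max=4
Drop 3: T rot1 at col 0 lands with bottom-row=0; cleared 0 line(s) (total 0); column heights now [3 2 1 3 4 0 0], max=4
Test piece T rot0 at col 0 (width 3): heights before test = [3 2 1 3 4 0 0]; fits = True

Answer: yes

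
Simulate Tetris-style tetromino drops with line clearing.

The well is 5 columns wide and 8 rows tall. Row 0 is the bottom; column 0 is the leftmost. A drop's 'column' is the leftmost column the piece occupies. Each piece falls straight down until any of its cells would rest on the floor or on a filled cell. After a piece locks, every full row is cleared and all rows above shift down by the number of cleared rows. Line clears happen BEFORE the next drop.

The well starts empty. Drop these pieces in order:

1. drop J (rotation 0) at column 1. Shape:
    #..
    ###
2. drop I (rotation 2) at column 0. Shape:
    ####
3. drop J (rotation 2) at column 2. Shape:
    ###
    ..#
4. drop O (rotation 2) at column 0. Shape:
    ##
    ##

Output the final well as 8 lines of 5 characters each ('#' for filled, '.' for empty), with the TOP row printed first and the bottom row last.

Answer: .....
.....
.....
.....
.....
##...
.#...
.###.

Derivation:
Drop 1: J rot0 at col 1 lands with bottom-row=0; cleared 0 line(s) (total 0); column heights now [0 2 1 1 0], max=2
Drop 2: I rot2 at col 0 lands with bottom-row=2; cleared 0 line(s) (total 0); column heights now [3 3 3 3 0], max=3
Drop 3: J rot2 at col 2 lands with bottom-row=2; cleared 1 line(s) (total 1); column heights now [0 2 3 3 3], max=3
Drop 4: O rot2 at col 0 lands with bottom-row=2; cleared 1 line(s) (total 2); column heights now [3 3 1 1 0], max=3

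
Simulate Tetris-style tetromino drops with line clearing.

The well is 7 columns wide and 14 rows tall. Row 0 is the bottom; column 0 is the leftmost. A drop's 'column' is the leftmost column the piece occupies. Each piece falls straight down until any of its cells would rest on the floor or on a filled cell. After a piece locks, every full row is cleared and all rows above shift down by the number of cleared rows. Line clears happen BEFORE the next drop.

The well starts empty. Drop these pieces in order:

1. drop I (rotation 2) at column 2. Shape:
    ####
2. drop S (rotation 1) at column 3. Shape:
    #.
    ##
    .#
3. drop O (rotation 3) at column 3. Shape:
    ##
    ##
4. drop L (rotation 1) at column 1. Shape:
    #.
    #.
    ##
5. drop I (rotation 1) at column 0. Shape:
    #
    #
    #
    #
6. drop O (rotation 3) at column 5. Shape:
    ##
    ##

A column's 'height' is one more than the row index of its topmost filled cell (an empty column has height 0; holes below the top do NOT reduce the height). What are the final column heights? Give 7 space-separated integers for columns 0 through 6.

Answer: 4 4 2 6 6 3 3

Derivation:
Drop 1: I rot2 at col 2 lands with bottom-row=0; cleared 0 line(s) (total 0); column heights now [0 0 1 1 1 1 0], max=1
Drop 2: S rot1 at col 3 lands with bottom-row=1; cleared 0 line(s) (total 0); column heights now [0 0 1 4 3 1 0], max=4
Drop 3: O rot3 at col 3 lands with bottom-row=4; cleared 0 line(s) (total 0); column heights now [0 0 1 6 6 1 0], max=6
Drop 4: L rot1 at col 1 lands with bottom-row=1; cleared 0 line(s) (total 0); column heights now [0 4 2 6 6 1 0], max=6
Drop 5: I rot1 at col 0 lands with bottom-row=0; cleared 0 line(s) (total 0); column heights now [4 4 2 6 6 1 0], max=6
Drop 6: O rot3 at col 5 lands with bottom-row=1; cleared 0 line(s) (total 0); column heights now [4 4 2 6 6 3 3], max=6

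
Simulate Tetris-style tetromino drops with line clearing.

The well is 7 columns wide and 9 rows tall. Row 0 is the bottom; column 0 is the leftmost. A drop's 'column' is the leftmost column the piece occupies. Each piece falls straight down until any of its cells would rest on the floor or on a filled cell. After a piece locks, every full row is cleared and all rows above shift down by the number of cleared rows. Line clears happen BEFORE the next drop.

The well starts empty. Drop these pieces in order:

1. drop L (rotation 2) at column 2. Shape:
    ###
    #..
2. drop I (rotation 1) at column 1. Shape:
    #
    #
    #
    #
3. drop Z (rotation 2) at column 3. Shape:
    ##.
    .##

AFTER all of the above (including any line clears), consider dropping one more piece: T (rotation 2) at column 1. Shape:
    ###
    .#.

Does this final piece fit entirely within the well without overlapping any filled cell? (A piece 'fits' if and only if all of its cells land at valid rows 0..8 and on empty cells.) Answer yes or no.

Answer: yes

Derivation:
Drop 1: L rot2 at col 2 lands with bottom-row=0; cleared 0 line(s) (total 0); column heights now [0 0 2 2 2 0 0], max=2
Drop 2: I rot1 at col 1 lands with bottom-row=0; cleared 0 line(s) (total 0); column heights now [0 4 2 2 2 0 0], max=4
Drop 3: Z rot2 at col 3 lands with bottom-row=2; cleared 0 line(s) (total 0); column heights now [0 4 2 4 4 3 0], max=4
Test piece T rot2 at col 1 (width 3): heights before test = [0 4 2 4 4 3 0]; fits = True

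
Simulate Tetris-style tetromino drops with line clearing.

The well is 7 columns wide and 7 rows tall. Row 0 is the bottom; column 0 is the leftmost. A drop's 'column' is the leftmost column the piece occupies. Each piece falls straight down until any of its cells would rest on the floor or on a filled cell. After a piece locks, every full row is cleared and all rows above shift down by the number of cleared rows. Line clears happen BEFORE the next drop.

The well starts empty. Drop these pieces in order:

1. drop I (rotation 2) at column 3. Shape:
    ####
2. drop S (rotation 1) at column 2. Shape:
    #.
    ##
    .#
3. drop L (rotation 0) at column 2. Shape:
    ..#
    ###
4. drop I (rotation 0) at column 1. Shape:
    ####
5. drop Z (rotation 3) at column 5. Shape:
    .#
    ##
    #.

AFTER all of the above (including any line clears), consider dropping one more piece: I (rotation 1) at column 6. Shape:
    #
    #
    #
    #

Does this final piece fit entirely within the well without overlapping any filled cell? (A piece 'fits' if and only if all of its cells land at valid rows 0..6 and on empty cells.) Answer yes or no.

Drop 1: I rot2 at col 3 lands with bottom-row=0; cleared 0 line(s) (total 0); column heights now [0 0 0 1 1 1 1], max=1
Drop 2: S rot1 at col 2 lands with bottom-row=1; cleared 0 line(s) (total 0); column heights now [0 0 4 3 1 1 1], max=4
Drop 3: L rot0 at col 2 lands with bottom-row=4; cleared 0 line(s) (total 0); column heights now [0 0 5 5 6 1 1], max=6
Drop 4: I rot0 at col 1 lands with bottom-row=6; cleared 0 line(s) (total 0); column heights now [0 7 7 7 7 1 1], max=7
Drop 5: Z rot3 at col 5 lands with bottom-row=1; cleared 0 line(s) (total 0); column heights now [0 7 7 7 7 3 4], max=7
Test piece I rot1 at col 6 (width 1): heights before test = [0 7 7 7 7 3 4]; fits = False

Answer: no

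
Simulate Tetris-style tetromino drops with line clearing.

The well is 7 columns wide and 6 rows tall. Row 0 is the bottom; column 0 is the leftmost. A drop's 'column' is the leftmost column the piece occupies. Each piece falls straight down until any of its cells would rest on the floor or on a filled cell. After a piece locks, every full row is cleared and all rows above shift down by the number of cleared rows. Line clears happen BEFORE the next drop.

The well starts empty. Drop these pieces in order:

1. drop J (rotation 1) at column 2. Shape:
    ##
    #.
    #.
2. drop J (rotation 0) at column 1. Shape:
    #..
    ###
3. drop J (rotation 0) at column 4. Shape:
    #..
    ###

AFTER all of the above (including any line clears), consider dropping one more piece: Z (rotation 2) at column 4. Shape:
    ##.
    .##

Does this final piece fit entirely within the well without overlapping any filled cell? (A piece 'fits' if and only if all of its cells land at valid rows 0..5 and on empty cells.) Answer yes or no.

Drop 1: J rot1 at col 2 lands with bottom-row=0; cleared 0 line(s) (total 0); column heights now [0 0 3 3 0 0 0], max=3
Drop 2: J rot0 at col 1 lands with bottom-row=3; cleared 0 line(s) (total 0); column heights now [0 5 4 4 0 0 0], max=5
Drop 3: J rot0 at col 4 lands with bottom-row=0; cleared 0 line(s) (total 0); column heights now [0 5 4 4 2 1 1], max=5
Test piece Z rot2 at col 4 (width 3): heights before test = [0 5 4 4 2 1 1]; fits = True

Answer: yes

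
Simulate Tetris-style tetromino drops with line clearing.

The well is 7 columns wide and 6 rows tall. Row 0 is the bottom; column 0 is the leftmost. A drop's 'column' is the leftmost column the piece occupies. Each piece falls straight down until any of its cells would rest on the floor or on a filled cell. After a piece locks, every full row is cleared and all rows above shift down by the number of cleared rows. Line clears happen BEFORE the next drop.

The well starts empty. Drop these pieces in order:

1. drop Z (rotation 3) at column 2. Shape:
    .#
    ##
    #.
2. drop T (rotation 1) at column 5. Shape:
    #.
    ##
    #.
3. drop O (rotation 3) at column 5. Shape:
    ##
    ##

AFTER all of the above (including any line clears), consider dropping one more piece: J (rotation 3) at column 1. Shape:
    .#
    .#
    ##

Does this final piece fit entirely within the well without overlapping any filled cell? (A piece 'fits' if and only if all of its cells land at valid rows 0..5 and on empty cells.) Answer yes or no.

Answer: yes

Derivation:
Drop 1: Z rot3 at col 2 lands with bottom-row=0; cleared 0 line(s) (total 0); column heights now [0 0 2 3 0 0 0], max=3
Drop 2: T rot1 at col 5 lands with bottom-row=0; cleared 0 line(s) (total 0); column heights now [0 0 2 3 0 3 2], max=3
Drop 3: O rot3 at col 5 lands with bottom-row=3; cleared 0 line(s) (total 0); column heights now [0 0 2 3 0 5 5], max=5
Test piece J rot3 at col 1 (width 2): heights before test = [0 0 2 3 0 5 5]; fits = True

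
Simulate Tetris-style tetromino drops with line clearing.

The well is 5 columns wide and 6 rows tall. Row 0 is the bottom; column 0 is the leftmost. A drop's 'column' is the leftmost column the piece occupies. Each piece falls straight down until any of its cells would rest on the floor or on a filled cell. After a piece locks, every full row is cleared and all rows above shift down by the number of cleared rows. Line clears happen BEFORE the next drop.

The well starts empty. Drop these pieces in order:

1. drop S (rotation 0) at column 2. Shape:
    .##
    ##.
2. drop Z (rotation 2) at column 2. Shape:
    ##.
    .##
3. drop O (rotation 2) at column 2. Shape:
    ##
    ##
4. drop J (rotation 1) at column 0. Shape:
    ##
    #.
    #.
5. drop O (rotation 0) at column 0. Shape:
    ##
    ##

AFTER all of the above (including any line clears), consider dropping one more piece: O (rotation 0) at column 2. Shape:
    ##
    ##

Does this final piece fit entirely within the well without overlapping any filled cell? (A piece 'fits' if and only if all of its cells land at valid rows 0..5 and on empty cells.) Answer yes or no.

Answer: no

Derivation:
Drop 1: S rot0 at col 2 lands with bottom-row=0; cleared 0 line(s) (total 0); column heights now [0 0 1 2 2], max=2
Drop 2: Z rot2 at col 2 lands with bottom-row=2; cleared 0 line(s) (total 0); column heights now [0 0 4 4 3], max=4
Drop 3: O rot2 at col 2 lands with bottom-row=4; cleared 0 line(s) (total 0); column heights now [0 0 6 6 3], max=6
Drop 4: J rot1 at col 0 lands with bottom-row=0; cleared 0 line(s) (total 0); column heights now [3 3 6 6 3], max=6
Drop 5: O rot0 at col 0 lands with bottom-row=3; cleared 0 line(s) (total 0); column heights now [5 5 6 6 3], max=6
Test piece O rot0 at col 2 (width 2): heights before test = [5 5 6 6 3]; fits = False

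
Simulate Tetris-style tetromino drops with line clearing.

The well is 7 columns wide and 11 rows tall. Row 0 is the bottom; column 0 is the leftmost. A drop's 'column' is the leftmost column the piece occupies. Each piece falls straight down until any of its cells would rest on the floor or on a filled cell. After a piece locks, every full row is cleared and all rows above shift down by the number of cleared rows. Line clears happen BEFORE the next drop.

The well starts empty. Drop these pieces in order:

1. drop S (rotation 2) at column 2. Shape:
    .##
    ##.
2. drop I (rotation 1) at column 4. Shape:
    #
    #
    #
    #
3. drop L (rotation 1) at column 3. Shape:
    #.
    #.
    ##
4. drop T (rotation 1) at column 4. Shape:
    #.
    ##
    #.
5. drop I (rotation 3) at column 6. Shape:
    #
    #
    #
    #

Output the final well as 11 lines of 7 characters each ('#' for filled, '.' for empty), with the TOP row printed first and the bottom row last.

Answer: .......
....#..
...###.
...##..
...##..
....#..
....#..
....#.#
....#.#
...##.#
..##..#

Derivation:
Drop 1: S rot2 at col 2 lands with bottom-row=0; cleared 0 line(s) (total 0); column heights now [0 0 1 2 2 0 0], max=2
Drop 2: I rot1 at col 4 lands with bottom-row=2; cleared 0 line(s) (total 0); column heights now [0 0 1 2 6 0 0], max=6
Drop 3: L rot1 at col 3 lands with bottom-row=6; cleared 0 line(s) (total 0); column heights now [0 0 1 9 7 0 0], max=9
Drop 4: T rot1 at col 4 lands with bottom-row=7; cleared 0 line(s) (total 0); column heights now [0 0 1 9 10 9 0], max=10
Drop 5: I rot3 at col 6 lands with bottom-row=0; cleared 0 line(s) (total 0); column heights now [0 0 1 9 10 9 4], max=10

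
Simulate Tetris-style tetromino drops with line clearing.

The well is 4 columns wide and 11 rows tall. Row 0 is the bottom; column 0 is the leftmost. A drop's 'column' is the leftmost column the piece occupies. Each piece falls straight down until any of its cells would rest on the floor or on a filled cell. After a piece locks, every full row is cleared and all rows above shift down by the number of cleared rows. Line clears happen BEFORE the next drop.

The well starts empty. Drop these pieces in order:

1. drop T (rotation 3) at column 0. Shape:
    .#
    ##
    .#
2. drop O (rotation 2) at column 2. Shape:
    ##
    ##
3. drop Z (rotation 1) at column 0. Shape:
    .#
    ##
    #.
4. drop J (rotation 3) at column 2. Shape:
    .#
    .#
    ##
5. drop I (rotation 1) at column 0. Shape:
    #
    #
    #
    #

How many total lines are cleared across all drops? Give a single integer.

Answer: 2

Derivation:
Drop 1: T rot3 at col 0 lands with bottom-row=0; cleared 0 line(s) (total 0); column heights now [2 3 0 0], max=3
Drop 2: O rot2 at col 2 lands with bottom-row=0; cleared 1 line(s) (total 1); column heights now [0 2 1 1], max=2
Drop 3: Z rot1 at col 0 lands with bottom-row=1; cleared 0 line(s) (total 1); column heights now [3 4 1 1], max=4
Drop 4: J rot3 at col 2 lands with bottom-row=1; cleared 1 line(s) (total 2); column heights now [2 3 1 3], max=3
Drop 5: I rot1 at col 0 lands with bottom-row=2; cleared 0 line(s) (total 2); column heights now [6 3 1 3], max=6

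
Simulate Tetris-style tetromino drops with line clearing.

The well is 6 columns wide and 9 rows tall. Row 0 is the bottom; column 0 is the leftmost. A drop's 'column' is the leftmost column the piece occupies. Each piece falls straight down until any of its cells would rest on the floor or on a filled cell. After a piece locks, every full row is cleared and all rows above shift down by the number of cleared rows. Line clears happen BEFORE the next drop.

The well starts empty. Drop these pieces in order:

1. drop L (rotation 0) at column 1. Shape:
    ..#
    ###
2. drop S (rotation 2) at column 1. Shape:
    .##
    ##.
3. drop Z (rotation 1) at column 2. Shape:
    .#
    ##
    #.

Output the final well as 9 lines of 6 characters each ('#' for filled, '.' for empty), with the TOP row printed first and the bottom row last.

Drop 1: L rot0 at col 1 lands with bottom-row=0; cleared 0 line(s) (total 0); column heights now [0 1 1 2 0 0], max=2
Drop 2: S rot2 at col 1 lands with bottom-row=1; cleared 0 line(s) (total 0); column heights now [0 2 3 3 0 0], max=3
Drop 3: Z rot1 at col 2 lands with bottom-row=3; cleared 0 line(s) (total 0); column heights now [0 2 5 6 0 0], max=6

Answer: ......
......
......
...#..
..##..
..#...
..##..
.###..
.###..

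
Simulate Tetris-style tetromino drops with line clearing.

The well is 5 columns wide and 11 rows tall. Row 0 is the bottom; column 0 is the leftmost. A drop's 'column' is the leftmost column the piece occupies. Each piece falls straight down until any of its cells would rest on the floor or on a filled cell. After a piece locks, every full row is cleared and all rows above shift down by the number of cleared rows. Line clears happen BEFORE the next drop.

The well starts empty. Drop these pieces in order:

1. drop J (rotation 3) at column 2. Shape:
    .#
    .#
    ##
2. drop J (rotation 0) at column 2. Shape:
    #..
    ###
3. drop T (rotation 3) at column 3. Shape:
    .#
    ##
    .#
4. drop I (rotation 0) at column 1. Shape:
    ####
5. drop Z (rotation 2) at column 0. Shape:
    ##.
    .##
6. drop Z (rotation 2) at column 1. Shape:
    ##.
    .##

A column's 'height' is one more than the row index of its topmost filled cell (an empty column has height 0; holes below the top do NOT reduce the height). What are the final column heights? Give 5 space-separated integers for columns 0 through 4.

Answer: 10 11 11 10 8

Derivation:
Drop 1: J rot3 at col 2 lands with bottom-row=0; cleared 0 line(s) (total 0); column heights now [0 0 1 3 0], max=3
Drop 2: J rot0 at col 2 lands with bottom-row=3; cleared 0 line(s) (total 0); column heights now [0 0 5 4 4], max=5
Drop 3: T rot3 at col 3 lands with bottom-row=4; cleared 0 line(s) (total 0); column heights now [0 0 5 6 7], max=7
Drop 4: I rot0 at col 1 lands with bottom-row=7; cleared 0 line(s) (total 0); column heights now [0 8 8 8 8], max=8
Drop 5: Z rot2 at col 0 lands with bottom-row=8; cleared 0 line(s) (total 0); column heights now [10 10 9 8 8], max=10
Drop 6: Z rot2 at col 1 lands with bottom-row=9; cleared 0 line(s) (total 0); column heights now [10 11 11 10 8], max=11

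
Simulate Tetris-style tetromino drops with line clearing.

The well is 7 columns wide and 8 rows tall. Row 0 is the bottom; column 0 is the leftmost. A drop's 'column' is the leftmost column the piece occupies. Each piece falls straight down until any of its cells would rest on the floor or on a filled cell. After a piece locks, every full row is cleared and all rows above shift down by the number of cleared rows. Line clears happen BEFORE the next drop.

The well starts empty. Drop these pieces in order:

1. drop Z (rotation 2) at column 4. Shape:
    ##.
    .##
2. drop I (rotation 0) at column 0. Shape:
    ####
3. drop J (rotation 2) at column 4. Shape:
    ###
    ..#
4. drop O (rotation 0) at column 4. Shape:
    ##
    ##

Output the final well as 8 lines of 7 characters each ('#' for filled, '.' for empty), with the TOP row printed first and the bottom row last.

Answer: .......
.......
.......
....##.
....##.
....###
....###
####.##

Derivation:
Drop 1: Z rot2 at col 4 lands with bottom-row=0; cleared 0 line(s) (total 0); column heights now [0 0 0 0 2 2 1], max=2
Drop 2: I rot0 at col 0 lands with bottom-row=0; cleared 0 line(s) (total 0); column heights now [1 1 1 1 2 2 1], max=2
Drop 3: J rot2 at col 4 lands with bottom-row=1; cleared 0 line(s) (total 0); column heights now [1 1 1 1 3 3 3], max=3
Drop 4: O rot0 at col 4 lands with bottom-row=3; cleared 0 line(s) (total 0); column heights now [1 1 1 1 5 5 3], max=5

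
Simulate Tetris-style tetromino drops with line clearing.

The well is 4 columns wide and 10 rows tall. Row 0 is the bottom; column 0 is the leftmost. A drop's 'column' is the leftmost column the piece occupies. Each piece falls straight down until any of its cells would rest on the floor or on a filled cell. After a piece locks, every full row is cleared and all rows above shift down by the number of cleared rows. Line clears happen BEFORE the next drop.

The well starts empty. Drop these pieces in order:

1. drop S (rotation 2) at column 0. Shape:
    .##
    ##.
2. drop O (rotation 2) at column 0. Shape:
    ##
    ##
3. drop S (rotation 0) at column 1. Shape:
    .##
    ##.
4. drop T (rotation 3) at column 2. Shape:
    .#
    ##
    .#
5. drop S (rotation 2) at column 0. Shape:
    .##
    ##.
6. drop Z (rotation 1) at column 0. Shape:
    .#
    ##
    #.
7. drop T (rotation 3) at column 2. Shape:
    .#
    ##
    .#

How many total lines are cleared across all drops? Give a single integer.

Drop 1: S rot2 at col 0 lands with bottom-row=0; cleared 0 line(s) (total 0); column heights now [1 2 2 0], max=2
Drop 2: O rot2 at col 0 lands with bottom-row=2; cleared 0 line(s) (total 0); column heights now [4 4 2 0], max=4
Drop 3: S rot0 at col 1 lands with bottom-row=4; cleared 0 line(s) (total 0); column heights now [4 5 6 6], max=6
Drop 4: T rot3 at col 2 lands with bottom-row=6; cleared 0 line(s) (total 0); column heights now [4 5 8 9], max=9
Drop 5: S rot2 at col 0 lands with bottom-row=7; cleared 1 line(s) (total 1); column heights now [4 8 8 8], max=8
Drop 6: Z rot1 at col 0 lands with bottom-row=7; cleared 1 line(s) (total 2); column heights now [8 9 6 7], max=9
Drop 7: T rot3 at col 2 lands with bottom-row=7; cleared 0 line(s) (total 2); column heights now [8 9 9 10], max=10

Answer: 2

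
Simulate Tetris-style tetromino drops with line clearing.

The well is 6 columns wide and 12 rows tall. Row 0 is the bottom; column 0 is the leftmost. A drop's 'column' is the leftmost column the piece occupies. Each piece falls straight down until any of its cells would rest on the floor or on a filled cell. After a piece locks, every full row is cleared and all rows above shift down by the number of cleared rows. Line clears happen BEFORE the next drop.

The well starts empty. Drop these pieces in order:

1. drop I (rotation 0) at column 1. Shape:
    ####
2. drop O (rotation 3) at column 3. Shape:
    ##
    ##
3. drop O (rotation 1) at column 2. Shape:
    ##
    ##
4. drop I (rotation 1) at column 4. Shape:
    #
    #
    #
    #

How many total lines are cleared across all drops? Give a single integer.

Answer: 0

Derivation:
Drop 1: I rot0 at col 1 lands with bottom-row=0; cleared 0 line(s) (total 0); column heights now [0 1 1 1 1 0], max=1
Drop 2: O rot3 at col 3 lands with bottom-row=1; cleared 0 line(s) (total 0); column heights now [0 1 1 3 3 0], max=3
Drop 3: O rot1 at col 2 lands with bottom-row=3; cleared 0 line(s) (total 0); column heights now [0 1 5 5 3 0], max=5
Drop 4: I rot1 at col 4 lands with bottom-row=3; cleared 0 line(s) (total 0); column heights now [0 1 5 5 7 0], max=7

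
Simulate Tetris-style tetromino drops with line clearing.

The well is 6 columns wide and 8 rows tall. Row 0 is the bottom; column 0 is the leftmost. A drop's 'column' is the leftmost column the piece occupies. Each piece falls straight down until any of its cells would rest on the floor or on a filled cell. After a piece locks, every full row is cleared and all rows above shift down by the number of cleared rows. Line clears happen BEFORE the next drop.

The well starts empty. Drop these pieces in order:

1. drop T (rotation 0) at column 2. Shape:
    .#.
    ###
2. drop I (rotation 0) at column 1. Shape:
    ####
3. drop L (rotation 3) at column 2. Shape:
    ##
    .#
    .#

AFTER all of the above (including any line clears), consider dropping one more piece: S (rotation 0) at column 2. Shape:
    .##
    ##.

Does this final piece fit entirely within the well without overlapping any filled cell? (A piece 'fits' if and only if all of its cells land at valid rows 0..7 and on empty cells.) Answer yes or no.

Drop 1: T rot0 at col 2 lands with bottom-row=0; cleared 0 line(s) (total 0); column heights now [0 0 1 2 1 0], max=2
Drop 2: I rot0 at col 1 lands with bottom-row=2; cleared 0 line(s) (total 0); column heights now [0 3 3 3 3 0], max=3
Drop 3: L rot3 at col 2 lands with bottom-row=3; cleared 0 line(s) (total 0); column heights now [0 3 6 6 3 0], max=6
Test piece S rot0 at col 2 (width 3): heights before test = [0 3 6 6 3 0]; fits = True

Answer: yes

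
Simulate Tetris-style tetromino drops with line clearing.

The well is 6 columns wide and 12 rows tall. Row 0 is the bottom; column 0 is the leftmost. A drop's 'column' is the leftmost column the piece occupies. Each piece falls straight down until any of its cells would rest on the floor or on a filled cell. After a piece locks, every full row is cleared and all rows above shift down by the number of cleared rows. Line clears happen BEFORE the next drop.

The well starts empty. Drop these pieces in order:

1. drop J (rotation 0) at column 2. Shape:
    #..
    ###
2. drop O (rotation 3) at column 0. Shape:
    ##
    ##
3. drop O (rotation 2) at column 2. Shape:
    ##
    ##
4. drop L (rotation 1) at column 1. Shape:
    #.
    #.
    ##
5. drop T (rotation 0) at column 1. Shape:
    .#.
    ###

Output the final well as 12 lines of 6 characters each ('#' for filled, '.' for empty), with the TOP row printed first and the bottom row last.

Drop 1: J rot0 at col 2 lands with bottom-row=0; cleared 0 line(s) (total 0); column heights now [0 0 2 1 1 0], max=2
Drop 2: O rot3 at col 0 lands with bottom-row=0; cleared 0 line(s) (total 0); column heights now [2 2 2 1 1 0], max=2
Drop 3: O rot2 at col 2 lands with bottom-row=2; cleared 0 line(s) (total 0); column heights now [2 2 4 4 1 0], max=4
Drop 4: L rot1 at col 1 lands with bottom-row=4; cleared 0 line(s) (total 0); column heights now [2 7 5 4 1 0], max=7
Drop 5: T rot0 at col 1 lands with bottom-row=7; cleared 0 line(s) (total 0); column heights now [2 8 9 8 1 0], max=9

Answer: ......
......
......
..#...
.###..
.#....
.#....
.##...
..##..
..##..
###...
#####.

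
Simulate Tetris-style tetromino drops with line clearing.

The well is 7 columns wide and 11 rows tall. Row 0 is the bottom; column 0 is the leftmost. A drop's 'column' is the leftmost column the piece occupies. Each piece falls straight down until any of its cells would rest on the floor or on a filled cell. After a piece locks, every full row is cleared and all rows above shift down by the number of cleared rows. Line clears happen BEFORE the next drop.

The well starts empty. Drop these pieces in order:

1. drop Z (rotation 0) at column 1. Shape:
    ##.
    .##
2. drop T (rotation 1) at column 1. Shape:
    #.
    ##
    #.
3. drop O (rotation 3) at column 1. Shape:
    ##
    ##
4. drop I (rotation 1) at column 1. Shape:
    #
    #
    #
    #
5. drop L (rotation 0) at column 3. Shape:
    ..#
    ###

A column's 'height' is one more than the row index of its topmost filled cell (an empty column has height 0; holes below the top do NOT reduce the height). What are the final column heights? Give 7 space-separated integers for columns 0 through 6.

Answer: 0 11 7 2 2 3 0

Derivation:
Drop 1: Z rot0 at col 1 lands with bottom-row=0; cleared 0 line(s) (total 0); column heights now [0 2 2 1 0 0 0], max=2
Drop 2: T rot1 at col 1 lands with bottom-row=2; cleared 0 line(s) (total 0); column heights now [0 5 4 1 0 0 0], max=5
Drop 3: O rot3 at col 1 lands with bottom-row=5; cleared 0 line(s) (total 0); column heights now [0 7 7 1 0 0 0], max=7
Drop 4: I rot1 at col 1 lands with bottom-row=7; cleared 0 line(s) (total 0); column heights now [0 11 7 1 0 0 0], max=11
Drop 5: L rot0 at col 3 lands with bottom-row=1; cleared 0 line(s) (total 0); column heights now [0 11 7 2 2 3 0], max=11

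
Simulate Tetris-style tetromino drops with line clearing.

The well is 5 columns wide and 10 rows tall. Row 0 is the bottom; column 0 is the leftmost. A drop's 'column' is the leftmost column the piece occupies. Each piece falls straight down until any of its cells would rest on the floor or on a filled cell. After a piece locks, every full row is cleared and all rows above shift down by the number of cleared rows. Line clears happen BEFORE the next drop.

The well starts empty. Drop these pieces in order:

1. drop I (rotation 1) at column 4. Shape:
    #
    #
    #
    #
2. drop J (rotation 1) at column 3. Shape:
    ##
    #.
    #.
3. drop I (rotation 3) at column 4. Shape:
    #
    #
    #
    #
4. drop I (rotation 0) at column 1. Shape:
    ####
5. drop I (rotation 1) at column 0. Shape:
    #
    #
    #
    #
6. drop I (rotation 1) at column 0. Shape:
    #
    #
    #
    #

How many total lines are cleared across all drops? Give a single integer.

Drop 1: I rot1 at col 4 lands with bottom-row=0; cleared 0 line(s) (total 0); column heights now [0 0 0 0 4], max=4
Drop 2: J rot1 at col 3 lands with bottom-row=2; cleared 0 line(s) (total 0); column heights now [0 0 0 5 5], max=5
Drop 3: I rot3 at col 4 lands with bottom-row=5; cleared 0 line(s) (total 0); column heights now [0 0 0 5 9], max=9
Drop 4: I rot0 at col 1 lands with bottom-row=9; cleared 0 line(s) (total 0); column heights now [0 10 10 10 10], max=10
Drop 5: I rot1 at col 0 lands with bottom-row=0; cleared 0 line(s) (total 0); column heights now [4 10 10 10 10], max=10
Drop 6: I rot1 at col 0 lands with bottom-row=4; cleared 0 line(s) (total 0); column heights now [8 10 10 10 10], max=10

Answer: 0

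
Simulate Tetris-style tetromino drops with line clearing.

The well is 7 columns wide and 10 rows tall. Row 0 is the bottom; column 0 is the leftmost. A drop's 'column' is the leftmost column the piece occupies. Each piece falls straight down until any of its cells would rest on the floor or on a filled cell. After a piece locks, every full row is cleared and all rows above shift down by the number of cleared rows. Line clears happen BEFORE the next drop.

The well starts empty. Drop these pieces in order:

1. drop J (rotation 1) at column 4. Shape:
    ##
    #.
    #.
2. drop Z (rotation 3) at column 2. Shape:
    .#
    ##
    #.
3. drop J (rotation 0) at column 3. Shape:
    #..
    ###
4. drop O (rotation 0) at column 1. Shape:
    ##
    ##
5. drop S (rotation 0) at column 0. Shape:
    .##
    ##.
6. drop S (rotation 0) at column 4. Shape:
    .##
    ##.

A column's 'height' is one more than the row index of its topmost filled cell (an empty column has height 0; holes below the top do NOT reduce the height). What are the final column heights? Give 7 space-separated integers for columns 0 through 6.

Answer: 5 6 6 5 5 6 6

Derivation:
Drop 1: J rot1 at col 4 lands with bottom-row=0; cleared 0 line(s) (total 0); column heights now [0 0 0 0 3 3 0], max=3
Drop 2: Z rot3 at col 2 lands with bottom-row=0; cleared 0 line(s) (total 0); column heights now [0 0 2 3 3 3 0], max=3
Drop 3: J rot0 at col 3 lands with bottom-row=3; cleared 0 line(s) (total 0); column heights now [0 0 2 5 4 4 0], max=5
Drop 4: O rot0 at col 1 lands with bottom-row=2; cleared 0 line(s) (total 0); column heights now [0 4 4 5 4 4 0], max=5
Drop 5: S rot0 at col 0 lands with bottom-row=4; cleared 0 line(s) (total 0); column heights now [5 6 6 5 4 4 0], max=6
Drop 6: S rot0 at col 4 lands with bottom-row=4; cleared 0 line(s) (total 0); column heights now [5 6 6 5 5 6 6], max=6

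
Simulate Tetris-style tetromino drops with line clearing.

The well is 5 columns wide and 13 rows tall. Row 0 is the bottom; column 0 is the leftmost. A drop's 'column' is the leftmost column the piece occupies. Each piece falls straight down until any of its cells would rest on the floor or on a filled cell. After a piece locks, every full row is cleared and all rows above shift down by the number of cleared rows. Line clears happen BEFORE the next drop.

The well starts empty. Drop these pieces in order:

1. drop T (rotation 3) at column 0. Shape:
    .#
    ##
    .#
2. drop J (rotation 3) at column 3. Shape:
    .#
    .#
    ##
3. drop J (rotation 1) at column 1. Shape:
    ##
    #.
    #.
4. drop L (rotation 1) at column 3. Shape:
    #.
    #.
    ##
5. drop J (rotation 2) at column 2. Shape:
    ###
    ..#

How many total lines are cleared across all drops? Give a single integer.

Answer: 0

Derivation:
Drop 1: T rot3 at col 0 lands with bottom-row=0; cleared 0 line(s) (total 0); column heights now [2 3 0 0 0], max=3
Drop 2: J rot3 at col 3 lands with bottom-row=0; cleared 0 line(s) (total 0); column heights now [2 3 0 1 3], max=3
Drop 3: J rot1 at col 1 lands with bottom-row=3; cleared 0 line(s) (total 0); column heights now [2 6 6 1 3], max=6
Drop 4: L rot1 at col 3 lands with bottom-row=3; cleared 0 line(s) (total 0); column heights now [2 6 6 6 4], max=6
Drop 5: J rot2 at col 2 lands with bottom-row=5; cleared 0 line(s) (total 0); column heights now [2 6 7 7 7], max=7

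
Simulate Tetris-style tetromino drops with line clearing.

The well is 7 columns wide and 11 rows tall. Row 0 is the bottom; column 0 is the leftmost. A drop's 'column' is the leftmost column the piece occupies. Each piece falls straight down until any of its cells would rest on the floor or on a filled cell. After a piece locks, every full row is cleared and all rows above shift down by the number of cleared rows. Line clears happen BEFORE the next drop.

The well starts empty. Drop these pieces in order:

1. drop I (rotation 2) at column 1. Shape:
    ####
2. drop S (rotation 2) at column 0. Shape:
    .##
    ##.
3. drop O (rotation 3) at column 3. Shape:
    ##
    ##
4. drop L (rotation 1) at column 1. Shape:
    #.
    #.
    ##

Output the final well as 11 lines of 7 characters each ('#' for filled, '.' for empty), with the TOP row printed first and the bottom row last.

Answer: .......
.......
.......
.......
.......
.#.....
.#.....
.##....
.####..
##.##..
.####..

Derivation:
Drop 1: I rot2 at col 1 lands with bottom-row=0; cleared 0 line(s) (total 0); column heights now [0 1 1 1 1 0 0], max=1
Drop 2: S rot2 at col 0 lands with bottom-row=1; cleared 0 line(s) (total 0); column heights now [2 3 3 1 1 0 0], max=3
Drop 3: O rot3 at col 3 lands with bottom-row=1; cleared 0 line(s) (total 0); column heights now [2 3 3 3 3 0 0], max=3
Drop 4: L rot1 at col 1 lands with bottom-row=3; cleared 0 line(s) (total 0); column heights now [2 6 4 3 3 0 0], max=6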